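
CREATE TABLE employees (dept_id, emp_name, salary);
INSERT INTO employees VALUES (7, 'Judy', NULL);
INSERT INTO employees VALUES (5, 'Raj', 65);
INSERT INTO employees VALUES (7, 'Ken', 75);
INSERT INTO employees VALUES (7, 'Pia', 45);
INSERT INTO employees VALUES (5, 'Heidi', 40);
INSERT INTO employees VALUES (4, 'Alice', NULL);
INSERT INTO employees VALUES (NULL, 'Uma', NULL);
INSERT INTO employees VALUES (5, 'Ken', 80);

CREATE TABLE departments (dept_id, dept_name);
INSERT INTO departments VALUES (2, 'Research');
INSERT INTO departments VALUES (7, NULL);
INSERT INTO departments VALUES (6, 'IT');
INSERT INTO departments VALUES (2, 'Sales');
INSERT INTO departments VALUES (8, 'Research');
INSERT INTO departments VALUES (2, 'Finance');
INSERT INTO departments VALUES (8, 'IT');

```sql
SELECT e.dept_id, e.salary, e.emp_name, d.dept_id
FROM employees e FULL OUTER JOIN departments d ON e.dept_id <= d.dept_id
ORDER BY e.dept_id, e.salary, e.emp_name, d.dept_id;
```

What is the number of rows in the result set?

29

FULL OUTER JOIN keeps every row from both sides; unmatched rows get NULL for the other side's columns.
Matching on e.dept_id <= d.dept_id. A NULL in a compared column never satisfies the condition.
Matched pairs: 25; unmatched e rows kept: 1; unmatched d rows kept: 3.
Total: 25 matched + 4 padded = 29 rows.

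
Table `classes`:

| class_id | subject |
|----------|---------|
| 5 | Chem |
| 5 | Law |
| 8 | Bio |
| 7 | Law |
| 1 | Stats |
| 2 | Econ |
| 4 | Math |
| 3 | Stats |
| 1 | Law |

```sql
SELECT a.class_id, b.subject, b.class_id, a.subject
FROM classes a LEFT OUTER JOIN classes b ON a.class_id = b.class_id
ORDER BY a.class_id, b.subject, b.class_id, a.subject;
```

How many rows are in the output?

LEFT JOIN keeps every row from `classes a`; unmatched rows get NULL for `classes b`'s columns.
Matching on a.class_id = b.class_id.
- class_id=5: 2 matching b row(s), so 2 row(s) emitted.
- class_id=5: 2 matching b row(s), so 2 row(s) emitted.
- class_id=8: 1 matching b row(s), so 1 row(s) emitted.
- class_id=7: 1 matching b row(s), so 1 row(s) emitted.
- class_id=1: 2 matching b row(s), so 2 row(s) emitted.
- class_id=2: 1 matching b row(s), so 1 row(s) emitted.
- class_id=4: 1 matching b row(s), so 1 row(s) emitted.
- class_id=3: 1 matching b row(s), so 1 row(s) emitted.
- class_id=1: 2 matching b row(s), so 2 row(s) emitted.
Total: 13 rows.

13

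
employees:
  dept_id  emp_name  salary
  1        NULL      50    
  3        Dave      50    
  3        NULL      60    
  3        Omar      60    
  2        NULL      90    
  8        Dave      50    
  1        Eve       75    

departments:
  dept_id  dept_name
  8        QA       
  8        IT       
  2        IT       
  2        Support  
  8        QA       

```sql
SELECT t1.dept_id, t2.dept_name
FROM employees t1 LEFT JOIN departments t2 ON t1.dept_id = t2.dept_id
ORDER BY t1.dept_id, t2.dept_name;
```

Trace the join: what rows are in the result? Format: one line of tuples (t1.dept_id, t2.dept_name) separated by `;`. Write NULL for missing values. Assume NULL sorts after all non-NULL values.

LEFT JOIN keeps every row from `employees`; unmatched rows get NULL for `departments`'s columns.
Matching on t1.dept_id = t2.dept_id.
- dept_id=1: no t2 row matches, row kept with t2 columns NULL.
- dept_id=3: no t2 row matches, row kept with t2 columns NULL.
- dept_id=3: no t2 row matches, row kept with t2 columns NULL.
- dept_id=3: no t2 row matches, row kept with t2 columns NULL.
- dept_id=2: 2 matching t2 row(s), so 2 row(s) emitted.
- dept_id=8: 3 matching t2 row(s), so 3 row(s) emitted.
- dept_id=1: no t2 row matches, row kept with t2 columns NULL.
After projecting and ordering:
t1.dept_id | t2.dept_name
1 | NULL
1 | NULL
2 | IT
2 | Support
3 | NULL
3 | NULL
3 | NULL
8 | IT
8 | QA
8 | QA

(1, NULL); (1, NULL); (2, IT); (2, Support); (3, NULL); (3, NULL); (3, NULL); (8, IT); (8, QA); (8, QA)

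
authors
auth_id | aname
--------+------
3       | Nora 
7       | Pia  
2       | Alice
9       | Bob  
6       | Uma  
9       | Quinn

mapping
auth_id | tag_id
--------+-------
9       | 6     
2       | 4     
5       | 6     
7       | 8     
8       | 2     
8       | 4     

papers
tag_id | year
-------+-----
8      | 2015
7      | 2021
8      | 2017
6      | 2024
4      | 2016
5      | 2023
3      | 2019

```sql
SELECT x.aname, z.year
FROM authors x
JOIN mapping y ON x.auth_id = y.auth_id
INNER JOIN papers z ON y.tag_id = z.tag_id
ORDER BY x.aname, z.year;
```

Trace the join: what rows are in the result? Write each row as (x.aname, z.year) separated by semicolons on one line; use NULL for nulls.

Step 1 — x INNER JOIN y on auth_id → 4 row(s).
Then INNER JOIN `papers z` on tag_id: keep only rows whose y.tag_id appears in z.

(Alice, 2016); (Bob, 2024); (Pia, 2015); (Pia, 2017); (Quinn, 2024)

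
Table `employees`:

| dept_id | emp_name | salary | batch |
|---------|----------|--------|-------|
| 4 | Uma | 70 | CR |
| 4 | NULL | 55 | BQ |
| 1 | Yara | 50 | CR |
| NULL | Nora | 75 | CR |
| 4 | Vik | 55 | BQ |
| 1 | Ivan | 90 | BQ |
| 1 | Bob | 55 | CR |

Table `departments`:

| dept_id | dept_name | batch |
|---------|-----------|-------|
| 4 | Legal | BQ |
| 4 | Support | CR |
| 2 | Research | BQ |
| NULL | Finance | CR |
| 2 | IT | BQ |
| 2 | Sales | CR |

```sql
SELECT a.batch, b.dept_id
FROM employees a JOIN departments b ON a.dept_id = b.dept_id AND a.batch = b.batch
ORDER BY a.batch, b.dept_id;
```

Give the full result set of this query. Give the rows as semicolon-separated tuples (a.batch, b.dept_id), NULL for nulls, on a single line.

INNER JOIN keeps only pairs where the ON condition holds.
Matching on a.dept_id = b.dept_id AND a.batch = b.batch. A NULL in a compared column never satisfies the condition.
- dept_id=4, batch=CR: 1 matching b row(s), so 1 row(s) emitted.
- dept_id=4, batch=BQ: 1 matching b row(s), so 1 row(s) emitted.
- dept_id=1, batch=CR: no matching b row, dropped.
- dept_id=NULL, batch=CR: no matching b row, dropped.
- dept_id=4, batch=BQ: 1 matching b row(s), so 1 row(s) emitted.
- dept_id=1, batch=BQ: no matching b row, dropped.
- dept_id=1, batch=CR: no matching b row, dropped.
After projecting and ordering:
a.batch | b.dept_id
BQ | 4
BQ | 4
CR | 4

(BQ, 4); (BQ, 4); (CR, 4)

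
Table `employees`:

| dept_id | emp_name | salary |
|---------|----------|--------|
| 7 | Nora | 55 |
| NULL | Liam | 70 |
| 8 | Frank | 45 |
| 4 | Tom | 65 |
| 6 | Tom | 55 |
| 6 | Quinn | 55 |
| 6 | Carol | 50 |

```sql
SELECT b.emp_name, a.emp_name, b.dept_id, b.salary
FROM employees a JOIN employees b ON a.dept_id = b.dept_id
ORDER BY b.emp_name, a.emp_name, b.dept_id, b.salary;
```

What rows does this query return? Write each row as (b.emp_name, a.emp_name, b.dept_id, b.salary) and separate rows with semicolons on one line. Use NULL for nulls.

(Carol, Carol, 6, 50); (Carol, Quinn, 6, 50); (Carol, Tom, 6, 50); (Frank, Frank, 8, 45); (Nora, Nora, 7, 55); (Quinn, Carol, 6, 55); (Quinn, Quinn, 6, 55); (Quinn, Tom, 6, 55); (Tom, Carol, 6, 55); (Tom, Quinn, 6, 55); (Tom, Tom, 4, 65); (Tom, Tom, 6, 55)

INNER JOIN keeps only pairs where the ON condition holds.
Matching on a.dept_id = b.dept_id. A NULL in a compared column never satisfies the condition.
- a[0] dept_id=7 → 1 match(es) in b → 1 row(s).
- a[1] dept_id=NULL → no match; dropped.
- a[2] dept_id=8 → 1 match(es) in b → 1 row(s).
- a[3] dept_id=4 → 1 match(es) in b → 1 row(s).
- a[4] dept_id=6 → 3 match(es) in b → 3 row(s).
- a[5] dept_id=6 → 3 match(es) in b → 3 row(s).
- a[6] dept_id=6 → 3 match(es) in b → 3 row(s).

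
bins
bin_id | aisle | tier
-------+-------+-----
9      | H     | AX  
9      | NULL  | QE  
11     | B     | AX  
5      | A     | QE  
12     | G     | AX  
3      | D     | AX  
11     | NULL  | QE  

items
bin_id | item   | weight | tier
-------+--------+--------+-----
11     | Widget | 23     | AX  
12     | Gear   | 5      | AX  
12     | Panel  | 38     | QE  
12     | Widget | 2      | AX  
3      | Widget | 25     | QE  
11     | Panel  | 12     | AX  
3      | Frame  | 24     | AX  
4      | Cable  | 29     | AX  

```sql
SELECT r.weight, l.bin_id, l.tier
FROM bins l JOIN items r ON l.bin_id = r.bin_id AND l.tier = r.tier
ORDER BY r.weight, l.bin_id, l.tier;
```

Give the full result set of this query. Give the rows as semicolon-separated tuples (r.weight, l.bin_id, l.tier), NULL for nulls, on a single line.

INNER JOIN keeps only pairs where the ON condition holds.
Matching on l.bin_id = r.bin_id AND l.tier = r.tier.
Matched pairs: 5.

(2, 12, AX); (5, 12, AX); (12, 11, AX); (23, 11, AX); (24, 3, AX)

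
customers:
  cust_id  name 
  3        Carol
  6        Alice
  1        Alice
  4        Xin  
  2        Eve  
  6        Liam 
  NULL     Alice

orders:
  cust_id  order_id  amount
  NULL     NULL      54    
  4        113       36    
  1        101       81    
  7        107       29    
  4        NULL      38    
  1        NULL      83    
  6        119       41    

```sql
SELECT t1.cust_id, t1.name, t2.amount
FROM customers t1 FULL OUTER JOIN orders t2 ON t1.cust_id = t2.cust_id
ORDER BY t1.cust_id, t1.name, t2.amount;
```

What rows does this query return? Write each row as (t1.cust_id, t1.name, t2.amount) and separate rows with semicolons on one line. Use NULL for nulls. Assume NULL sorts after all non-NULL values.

FULL OUTER JOIN keeps every row from both sides; unmatched rows get NULL for the other side's columns.
Matching on t1.cust_id = t2.cust_id. A NULL in a compared column never satisfies the condition.
- cust_id=3: no t2 row matches, row kept with t2 columns NULL.
- cust_id=6: 1 matching t2 row(s), so 1 row(s) emitted.
- cust_id=1: 2 matching t2 row(s), so 2 row(s) emitted.
- cust_id=4: 2 matching t2 row(s), so 2 row(s) emitted.
- cust_id=2: no t2 row matches, row kept with t2 columns NULL.
- cust_id=6: 1 matching t2 row(s), so 1 row(s) emitted.
- cust_id=NULL: no t2 row matches, row kept with t2 columns NULL.
- 2 row(s) from t2 found no t1 partner → padded with NULL.

(1, Alice, 81); (1, Alice, 83); (2, Eve, NULL); (3, Carol, NULL); (4, Xin, 36); (4, Xin, 38); (6, Alice, 41); (6, Liam, 41); (NULL, Alice, NULL); (NULL, NULL, 29); (NULL, NULL, 54)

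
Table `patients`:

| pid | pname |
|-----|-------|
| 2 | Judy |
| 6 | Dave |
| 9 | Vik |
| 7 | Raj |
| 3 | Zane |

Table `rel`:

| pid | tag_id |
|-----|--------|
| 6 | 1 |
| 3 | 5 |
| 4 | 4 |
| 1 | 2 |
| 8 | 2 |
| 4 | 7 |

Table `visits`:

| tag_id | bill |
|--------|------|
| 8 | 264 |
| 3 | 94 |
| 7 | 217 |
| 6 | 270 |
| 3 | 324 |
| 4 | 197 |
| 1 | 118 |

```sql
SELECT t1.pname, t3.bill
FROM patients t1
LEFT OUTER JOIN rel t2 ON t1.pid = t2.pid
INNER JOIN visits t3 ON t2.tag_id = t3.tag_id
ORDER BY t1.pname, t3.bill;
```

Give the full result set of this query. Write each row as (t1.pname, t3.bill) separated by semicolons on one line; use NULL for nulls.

(Dave, 118)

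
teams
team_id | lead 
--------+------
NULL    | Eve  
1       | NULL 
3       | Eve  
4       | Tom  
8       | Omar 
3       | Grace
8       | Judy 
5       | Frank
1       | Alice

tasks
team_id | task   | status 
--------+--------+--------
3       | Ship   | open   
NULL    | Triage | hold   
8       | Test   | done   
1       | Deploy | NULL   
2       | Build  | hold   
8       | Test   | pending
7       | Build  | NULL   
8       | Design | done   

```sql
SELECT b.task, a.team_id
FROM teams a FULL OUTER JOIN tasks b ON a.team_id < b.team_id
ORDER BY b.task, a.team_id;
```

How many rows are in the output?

33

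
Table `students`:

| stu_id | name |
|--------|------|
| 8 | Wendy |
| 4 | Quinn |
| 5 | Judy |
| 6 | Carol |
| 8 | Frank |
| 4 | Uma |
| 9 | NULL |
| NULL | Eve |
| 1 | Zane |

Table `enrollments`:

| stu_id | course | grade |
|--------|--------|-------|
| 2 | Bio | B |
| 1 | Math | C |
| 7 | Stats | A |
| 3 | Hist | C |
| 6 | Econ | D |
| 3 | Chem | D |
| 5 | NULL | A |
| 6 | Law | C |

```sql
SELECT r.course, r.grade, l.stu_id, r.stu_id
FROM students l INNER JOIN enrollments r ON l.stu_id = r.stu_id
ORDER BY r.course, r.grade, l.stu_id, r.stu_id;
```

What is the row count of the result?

4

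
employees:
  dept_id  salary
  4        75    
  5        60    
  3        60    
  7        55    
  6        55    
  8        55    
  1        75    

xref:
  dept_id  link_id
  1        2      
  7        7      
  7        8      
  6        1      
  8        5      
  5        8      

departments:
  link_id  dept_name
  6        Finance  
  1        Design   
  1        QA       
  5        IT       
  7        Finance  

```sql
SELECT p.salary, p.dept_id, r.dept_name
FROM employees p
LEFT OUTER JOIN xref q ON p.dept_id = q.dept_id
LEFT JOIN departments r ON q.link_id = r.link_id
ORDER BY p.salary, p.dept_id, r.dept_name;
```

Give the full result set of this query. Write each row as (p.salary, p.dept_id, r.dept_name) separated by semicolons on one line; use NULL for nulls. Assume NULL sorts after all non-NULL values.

Step 1 — p LEFT JOIN q on dept_id → 8 row(s).
Then LEFT JOIN `departments r` on link_id: each of those 8 rows is kept; rows whose q.link_id has no match in r get NULL for r's columns.

(55, 6, Design); (55, 6, QA); (55, 7, Finance); (55, 7, NULL); (55, 8, IT); (60, 3, NULL); (60, 5, NULL); (75, 1, NULL); (75, 4, NULL)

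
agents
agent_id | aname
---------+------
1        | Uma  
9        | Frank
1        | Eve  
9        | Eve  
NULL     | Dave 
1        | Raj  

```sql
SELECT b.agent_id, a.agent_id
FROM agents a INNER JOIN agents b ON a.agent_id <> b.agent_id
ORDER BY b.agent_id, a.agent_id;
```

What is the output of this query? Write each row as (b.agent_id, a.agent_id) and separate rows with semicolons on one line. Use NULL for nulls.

INNER JOIN keeps only pairs where the ON condition holds.
Matching on a.agent_id <> b.agent_id. A NULL in a compared column never satisfies the condition.
- a (agent_id=1) pairs with 2 row(s) of b.
- a (agent_id=9) pairs with 3 row(s) of b.
- a (agent_id=1) pairs with 2 row(s) of b.
- a (agent_id=9) pairs with 3 row(s) of b.
- a (agent_id=NULL) has no partner → excluded.
- a (agent_id=1) pairs with 2 row(s) of b.

(1, 9); (1, 9); (1, 9); (1, 9); (1, 9); (1, 9); (9, 1); (9, 1); (9, 1); (9, 1); (9, 1); (9, 1)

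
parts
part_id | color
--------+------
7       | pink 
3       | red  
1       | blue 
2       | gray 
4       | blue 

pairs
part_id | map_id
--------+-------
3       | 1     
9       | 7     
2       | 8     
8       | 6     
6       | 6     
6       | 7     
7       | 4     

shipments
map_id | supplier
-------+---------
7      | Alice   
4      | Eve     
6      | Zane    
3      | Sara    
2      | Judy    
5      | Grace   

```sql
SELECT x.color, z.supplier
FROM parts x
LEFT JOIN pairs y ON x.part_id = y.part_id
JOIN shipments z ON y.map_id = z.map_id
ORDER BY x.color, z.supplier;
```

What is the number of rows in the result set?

Step 1 — x LEFT JOIN y on part_id → 5 row(s).
Then INNER JOIN `shipments z` on map_id: keep only rows whose y.map_id appears in z.
Result: 1 row(s).

1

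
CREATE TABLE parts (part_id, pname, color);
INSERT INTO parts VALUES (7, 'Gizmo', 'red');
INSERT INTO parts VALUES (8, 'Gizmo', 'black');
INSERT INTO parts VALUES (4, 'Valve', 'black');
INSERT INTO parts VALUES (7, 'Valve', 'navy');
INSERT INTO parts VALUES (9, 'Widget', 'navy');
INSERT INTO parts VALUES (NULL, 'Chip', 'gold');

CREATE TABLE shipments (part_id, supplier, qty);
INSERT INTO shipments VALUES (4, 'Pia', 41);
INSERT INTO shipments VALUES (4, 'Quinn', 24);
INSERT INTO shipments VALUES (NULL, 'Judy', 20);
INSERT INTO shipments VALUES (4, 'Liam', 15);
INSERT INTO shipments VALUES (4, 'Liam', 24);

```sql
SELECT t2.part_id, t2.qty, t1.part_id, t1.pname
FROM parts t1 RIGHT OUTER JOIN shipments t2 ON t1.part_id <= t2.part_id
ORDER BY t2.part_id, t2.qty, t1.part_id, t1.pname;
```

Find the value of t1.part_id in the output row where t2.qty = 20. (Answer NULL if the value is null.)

RIGHT JOIN keeps every row from `shipments`; unmatched rows get NULL for `parts`'s columns.
Matching on t1.part_id <= t2.part_id. A NULL in a compared column never satisfies the condition.
- t1 (part_id=7) has no partner in t2.
- t1 (part_id=8) has no partner in t2.
- t1 (part_id=4) pairs with 4 row(s) of t2.
- t1 (part_id=7) has no partner in t2.
- t1 (part_id=9) has no partner in t2.
- t1 (part_id=NULL) has no partner in t2.
- 1 t2 row(s) had no t1 match → kept, t1 columns NULL.

NULL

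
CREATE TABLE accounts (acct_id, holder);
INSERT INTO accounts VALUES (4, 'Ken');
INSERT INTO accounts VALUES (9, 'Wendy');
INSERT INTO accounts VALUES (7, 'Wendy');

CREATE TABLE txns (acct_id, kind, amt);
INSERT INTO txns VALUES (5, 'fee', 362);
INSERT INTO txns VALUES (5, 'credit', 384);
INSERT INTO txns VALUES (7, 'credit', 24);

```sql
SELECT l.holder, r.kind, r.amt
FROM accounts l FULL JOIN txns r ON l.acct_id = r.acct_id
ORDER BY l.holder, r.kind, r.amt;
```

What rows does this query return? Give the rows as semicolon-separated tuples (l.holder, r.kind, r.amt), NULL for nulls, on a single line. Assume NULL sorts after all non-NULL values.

(Ken, NULL, NULL); (Wendy, credit, 24); (Wendy, NULL, NULL); (NULL, credit, 384); (NULL, fee, 362)

FULL OUTER JOIN keeps every row from both sides; unmatched rows get NULL for the other side's columns.
Matching on l.acct_id = r.acct_id.
- acct_id=4: no r row matches, row kept with r columns NULL.
- acct_id=9: no r row matches, row kept with r columns NULL.
- acct_id=7: 1 matching r row(s), so 1 row(s) emitted.
- 2 r row(s) had no l match → kept, l columns NULL.
After projecting and ordering:
l.holder | r.kind | r.amt
Ken | NULL | NULL
Wendy | credit | 24
Wendy | NULL | NULL
NULL | credit | 384
NULL | fee | 362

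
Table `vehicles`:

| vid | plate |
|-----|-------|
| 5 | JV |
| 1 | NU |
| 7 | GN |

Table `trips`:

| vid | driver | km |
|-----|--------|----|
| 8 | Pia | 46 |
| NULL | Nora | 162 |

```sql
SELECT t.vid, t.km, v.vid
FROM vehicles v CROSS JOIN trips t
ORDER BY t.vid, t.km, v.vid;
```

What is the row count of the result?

CROSS JOIN pairs every row of `vehicles` with every row of `trips`: 3 × 2 = 6 rows.

6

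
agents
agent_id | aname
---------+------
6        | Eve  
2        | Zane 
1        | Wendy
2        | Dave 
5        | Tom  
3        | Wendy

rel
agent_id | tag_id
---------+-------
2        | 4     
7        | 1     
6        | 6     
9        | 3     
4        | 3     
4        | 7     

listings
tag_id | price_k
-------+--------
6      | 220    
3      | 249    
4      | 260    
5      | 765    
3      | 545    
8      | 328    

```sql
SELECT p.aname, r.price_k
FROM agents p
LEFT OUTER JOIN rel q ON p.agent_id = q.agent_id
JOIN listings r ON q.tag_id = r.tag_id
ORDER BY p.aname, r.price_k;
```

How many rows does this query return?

Joins associate left-to-right: agents LEFT JOIN rel on agent_id gives 6 intermediate row(s).
Then INNER JOIN `listings r` on tag_id: keep only rows whose q.tag_id appears in r.
Result: 3 row(s).

3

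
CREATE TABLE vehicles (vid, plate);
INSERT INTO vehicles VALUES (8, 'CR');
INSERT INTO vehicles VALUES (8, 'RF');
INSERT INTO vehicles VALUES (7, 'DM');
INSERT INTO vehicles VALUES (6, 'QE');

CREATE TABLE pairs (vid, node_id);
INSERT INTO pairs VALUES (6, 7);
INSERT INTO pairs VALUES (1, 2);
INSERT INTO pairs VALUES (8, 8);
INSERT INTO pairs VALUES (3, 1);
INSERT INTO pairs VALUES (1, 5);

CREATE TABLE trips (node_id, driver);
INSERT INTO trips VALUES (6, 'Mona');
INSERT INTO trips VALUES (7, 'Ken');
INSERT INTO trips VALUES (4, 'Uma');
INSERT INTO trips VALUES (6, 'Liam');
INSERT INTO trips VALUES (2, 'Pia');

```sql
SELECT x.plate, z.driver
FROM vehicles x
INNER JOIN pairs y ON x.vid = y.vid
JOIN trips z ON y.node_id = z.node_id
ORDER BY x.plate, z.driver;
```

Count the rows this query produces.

Evaluate left to right. First `vehicles x INNER JOIN pairs y` on vid: 3 row(s).
Then INNER JOIN `trips z` on node_id: keep only rows whose y.node_id appears in z.
Result: 1 row(s).

1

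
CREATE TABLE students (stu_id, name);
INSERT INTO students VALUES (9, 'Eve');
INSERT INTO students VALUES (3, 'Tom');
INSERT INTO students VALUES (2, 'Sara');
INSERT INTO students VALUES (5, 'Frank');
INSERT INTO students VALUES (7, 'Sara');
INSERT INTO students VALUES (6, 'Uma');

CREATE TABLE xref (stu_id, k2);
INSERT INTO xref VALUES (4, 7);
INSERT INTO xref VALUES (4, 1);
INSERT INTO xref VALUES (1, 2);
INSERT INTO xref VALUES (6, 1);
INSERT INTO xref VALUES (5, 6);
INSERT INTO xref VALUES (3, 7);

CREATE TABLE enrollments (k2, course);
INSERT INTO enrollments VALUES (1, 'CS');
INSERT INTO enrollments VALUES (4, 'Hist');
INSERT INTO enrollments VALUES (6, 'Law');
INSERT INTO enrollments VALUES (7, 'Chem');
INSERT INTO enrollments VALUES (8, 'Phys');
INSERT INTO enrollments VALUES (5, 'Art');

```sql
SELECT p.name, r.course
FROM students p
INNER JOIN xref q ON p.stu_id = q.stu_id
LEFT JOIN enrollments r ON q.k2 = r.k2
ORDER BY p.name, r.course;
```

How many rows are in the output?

3

Step 1 — p INNER JOIN q on stu_id → 3 row(s).
Then LEFT JOIN `enrollments r` on k2: each of those 3 rows is kept; rows whose q.k2 has no match in r get NULL for r's columns.
Result: 3 row(s).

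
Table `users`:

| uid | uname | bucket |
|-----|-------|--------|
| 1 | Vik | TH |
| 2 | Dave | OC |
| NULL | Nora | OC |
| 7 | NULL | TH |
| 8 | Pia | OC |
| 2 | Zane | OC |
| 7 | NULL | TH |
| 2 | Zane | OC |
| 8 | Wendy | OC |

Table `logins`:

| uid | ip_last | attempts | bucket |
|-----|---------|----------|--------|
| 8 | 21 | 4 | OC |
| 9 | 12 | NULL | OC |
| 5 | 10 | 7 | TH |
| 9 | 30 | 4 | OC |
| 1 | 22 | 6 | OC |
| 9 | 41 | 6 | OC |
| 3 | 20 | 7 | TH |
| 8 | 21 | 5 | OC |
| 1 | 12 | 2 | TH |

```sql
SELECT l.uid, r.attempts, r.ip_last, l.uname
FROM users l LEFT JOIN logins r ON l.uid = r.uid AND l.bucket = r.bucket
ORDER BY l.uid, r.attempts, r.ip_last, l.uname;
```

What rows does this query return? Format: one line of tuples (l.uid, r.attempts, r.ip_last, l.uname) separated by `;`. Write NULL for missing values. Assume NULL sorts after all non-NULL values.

LEFT JOIN keeps every row from `users`; unmatched rows get NULL for `logins`'s columns.
Matching on l.uid = r.uid AND l.bucket = r.bucket. A NULL in a compared column never satisfies the condition.
- uid=1, bucket=TH: 1 matching r row(s), so 1 row(s) emitted.
- uid=2, bucket=OC: no r row matches, row kept with r columns NULL.
- uid=NULL, bucket=OC: no r row matches, row kept with r columns NULL.
- uid=7, bucket=TH: no r row matches, row kept with r columns NULL.
- uid=8, bucket=OC: 2 matching r row(s), so 2 row(s) emitted.
- uid=2, bucket=OC: no r row matches, row kept with r columns NULL.
- uid=7, bucket=TH: no r row matches, row kept with r columns NULL.
- uid=2, bucket=OC: no r row matches, row kept with r columns NULL.
- uid=8, bucket=OC: 2 matching r row(s), so 2 row(s) emitted.

(1, 2, 12, Vik); (2, NULL, NULL, Dave); (2, NULL, NULL, Zane); (2, NULL, NULL, Zane); (7, NULL, NULL, NULL); (7, NULL, NULL, NULL); (8, 4, 21, Pia); (8, 4, 21, Wendy); (8, 5, 21, Pia); (8, 5, 21, Wendy); (NULL, NULL, NULL, Nora)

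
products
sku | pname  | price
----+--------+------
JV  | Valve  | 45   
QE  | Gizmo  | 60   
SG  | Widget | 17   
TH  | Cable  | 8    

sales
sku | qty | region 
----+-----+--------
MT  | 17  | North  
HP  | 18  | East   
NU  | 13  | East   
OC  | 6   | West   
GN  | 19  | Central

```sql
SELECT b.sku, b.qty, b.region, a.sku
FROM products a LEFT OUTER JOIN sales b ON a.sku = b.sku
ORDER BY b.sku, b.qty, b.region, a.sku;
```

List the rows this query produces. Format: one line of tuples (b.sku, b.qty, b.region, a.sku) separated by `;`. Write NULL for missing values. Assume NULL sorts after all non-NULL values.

(NULL, NULL, NULL, JV); (NULL, NULL, NULL, QE); (NULL, NULL, NULL, SG); (NULL, NULL, NULL, TH)

LEFT JOIN keeps every row from `products`; unmatched rows get NULL for `sales`'s columns.
Matching on a.sku = b.sku.
Matched pairs: 0; unmatched a rows kept: 4.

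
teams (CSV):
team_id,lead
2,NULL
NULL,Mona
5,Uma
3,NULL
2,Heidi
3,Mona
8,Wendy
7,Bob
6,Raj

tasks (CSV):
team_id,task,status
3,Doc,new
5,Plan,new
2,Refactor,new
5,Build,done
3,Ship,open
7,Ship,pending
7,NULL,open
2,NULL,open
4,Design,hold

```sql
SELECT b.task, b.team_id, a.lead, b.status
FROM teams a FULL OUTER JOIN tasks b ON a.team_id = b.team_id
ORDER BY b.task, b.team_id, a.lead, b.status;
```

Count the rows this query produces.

16

FULL OUTER JOIN keeps every row from both sides; unmatched rows get NULL for the other side's columns.
Matching on a.team_id = b.team_id. A NULL in a compared column never satisfies the condition.
Matched pairs: 12; unmatched a rows kept: 3; unmatched b rows kept: 1.
Total: 12 matched + 4 padded = 16 rows.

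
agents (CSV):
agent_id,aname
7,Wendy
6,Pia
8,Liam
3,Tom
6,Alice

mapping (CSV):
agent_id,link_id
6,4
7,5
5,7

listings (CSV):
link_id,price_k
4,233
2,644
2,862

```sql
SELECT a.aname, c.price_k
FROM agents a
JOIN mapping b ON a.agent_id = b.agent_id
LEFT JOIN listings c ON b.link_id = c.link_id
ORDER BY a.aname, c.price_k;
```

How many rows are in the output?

Step 1 — a INNER JOIN b on agent_id → 3 row(s).
Then LEFT JOIN `listings c` on link_id: each of those 3 rows is kept; rows whose b.link_id has no match in c get NULL for c's columns.
Result: 3 row(s).

3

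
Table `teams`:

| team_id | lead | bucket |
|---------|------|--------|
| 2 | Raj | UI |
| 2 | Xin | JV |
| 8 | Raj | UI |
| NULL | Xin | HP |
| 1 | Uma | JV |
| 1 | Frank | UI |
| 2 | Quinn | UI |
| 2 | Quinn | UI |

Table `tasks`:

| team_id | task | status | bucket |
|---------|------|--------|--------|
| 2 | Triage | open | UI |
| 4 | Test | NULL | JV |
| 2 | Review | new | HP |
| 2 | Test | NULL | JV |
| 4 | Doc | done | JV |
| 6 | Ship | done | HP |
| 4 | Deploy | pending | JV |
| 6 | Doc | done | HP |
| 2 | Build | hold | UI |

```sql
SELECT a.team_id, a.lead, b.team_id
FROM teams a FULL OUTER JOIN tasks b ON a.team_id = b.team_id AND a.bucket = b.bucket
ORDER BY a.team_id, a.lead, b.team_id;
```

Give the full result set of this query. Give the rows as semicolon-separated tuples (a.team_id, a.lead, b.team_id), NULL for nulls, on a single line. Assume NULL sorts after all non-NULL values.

(1, Frank, NULL); (1, Uma, NULL); (2, Quinn, 2); (2, Quinn, 2); (2, Quinn, 2); (2, Quinn, 2); (2, Raj, 2); (2, Raj, 2); (2, Xin, 2); (8, Raj, NULL); (NULL, Xin, NULL); (NULL, NULL, 2); (NULL, NULL, 4); (NULL, NULL, 4); (NULL, NULL, 4); (NULL, NULL, 6); (NULL, NULL, 6)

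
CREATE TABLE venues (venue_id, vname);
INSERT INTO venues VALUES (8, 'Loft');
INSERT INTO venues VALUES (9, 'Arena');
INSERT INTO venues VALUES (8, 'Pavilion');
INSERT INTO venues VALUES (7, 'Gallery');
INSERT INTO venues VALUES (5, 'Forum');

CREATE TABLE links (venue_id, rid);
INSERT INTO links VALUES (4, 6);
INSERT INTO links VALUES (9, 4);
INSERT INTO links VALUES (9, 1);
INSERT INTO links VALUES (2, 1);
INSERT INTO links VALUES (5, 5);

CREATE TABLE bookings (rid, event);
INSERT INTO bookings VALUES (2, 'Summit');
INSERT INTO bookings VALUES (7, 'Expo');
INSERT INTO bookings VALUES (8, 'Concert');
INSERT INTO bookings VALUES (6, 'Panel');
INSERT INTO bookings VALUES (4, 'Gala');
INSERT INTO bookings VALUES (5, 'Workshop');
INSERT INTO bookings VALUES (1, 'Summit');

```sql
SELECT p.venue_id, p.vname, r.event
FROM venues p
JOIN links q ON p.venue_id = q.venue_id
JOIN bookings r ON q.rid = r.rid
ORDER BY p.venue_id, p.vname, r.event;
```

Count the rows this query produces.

3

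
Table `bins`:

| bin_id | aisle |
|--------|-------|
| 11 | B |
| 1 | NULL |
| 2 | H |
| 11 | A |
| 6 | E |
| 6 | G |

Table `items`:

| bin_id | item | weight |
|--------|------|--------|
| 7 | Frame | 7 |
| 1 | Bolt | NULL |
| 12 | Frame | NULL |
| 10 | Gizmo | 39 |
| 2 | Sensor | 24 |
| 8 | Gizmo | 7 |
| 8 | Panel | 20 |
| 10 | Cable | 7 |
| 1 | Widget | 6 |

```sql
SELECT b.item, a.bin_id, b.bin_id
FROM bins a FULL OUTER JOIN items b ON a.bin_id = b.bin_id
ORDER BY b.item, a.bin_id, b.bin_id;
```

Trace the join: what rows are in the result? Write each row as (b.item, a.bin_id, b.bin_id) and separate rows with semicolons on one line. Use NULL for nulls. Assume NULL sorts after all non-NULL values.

(Bolt, 1, 1); (Cable, NULL, 10); (Frame, NULL, 7); (Frame, NULL, 12); (Gizmo, NULL, 8); (Gizmo, NULL, 10); (Panel, NULL, 8); (Sensor, 2, 2); (Widget, 1, 1); (NULL, 6, NULL); (NULL, 6, NULL); (NULL, 11, NULL); (NULL, 11, NULL)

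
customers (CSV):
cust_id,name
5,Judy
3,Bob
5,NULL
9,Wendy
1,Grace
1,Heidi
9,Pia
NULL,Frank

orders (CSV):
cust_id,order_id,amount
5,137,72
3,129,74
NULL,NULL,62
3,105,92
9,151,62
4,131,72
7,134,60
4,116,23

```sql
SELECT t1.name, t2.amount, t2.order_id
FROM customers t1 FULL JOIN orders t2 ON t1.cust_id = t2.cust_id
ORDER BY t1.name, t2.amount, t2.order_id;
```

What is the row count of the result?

FULL OUTER JOIN keeps every row from both sides; unmatched rows get NULL for the other side's columns.
Matching on t1.cust_id = t2.cust_id. A NULL in a compared column never satisfies the condition.
- t1 row (cust_id=5): matches 1 t2 row(s) → 1 output row(s).
- t1 row (cust_id=3): matches 2 t2 row(s) → 2 output row(s).
- t1 row (cust_id=5): matches 1 t2 row(s) → 1 output row(s).
- t1 row (cust_id=9): matches 1 t2 row(s) → 1 output row(s).
- t1 row (cust_id=1): no match → kept, t2 columns NULL.
- t1 row (cust_id=1): no match → kept, t2 columns NULL.
- t1 row (cust_id=9): matches 1 t2 row(s) → 1 output row(s).
- t1 row (cust_id=NULL): no match → kept, t2 columns NULL.
- plus 4 unmatched t2 row(s), each kept with NULL t1 columns.
Total: 6 matched + 7 padded = 13 rows.

13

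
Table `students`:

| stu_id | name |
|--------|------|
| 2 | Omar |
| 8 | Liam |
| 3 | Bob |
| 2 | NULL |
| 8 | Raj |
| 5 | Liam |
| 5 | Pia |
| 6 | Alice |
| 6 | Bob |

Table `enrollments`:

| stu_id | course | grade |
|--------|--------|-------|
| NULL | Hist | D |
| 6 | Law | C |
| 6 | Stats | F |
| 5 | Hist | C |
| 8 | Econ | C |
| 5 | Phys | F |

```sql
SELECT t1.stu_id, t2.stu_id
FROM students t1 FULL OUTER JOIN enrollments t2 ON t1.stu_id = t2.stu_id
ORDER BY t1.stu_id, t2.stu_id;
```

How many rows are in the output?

FULL OUTER JOIN keeps every row from both sides; unmatched rows get NULL for the other side's columns.
Matching on t1.stu_id = t2.stu_id. A NULL in a compared column never satisfies the condition.
Matched pairs: 10; unmatched t1 rows kept: 3; unmatched t2 rows kept: 1.
Total: 10 matched + 4 padded = 14 rows.

14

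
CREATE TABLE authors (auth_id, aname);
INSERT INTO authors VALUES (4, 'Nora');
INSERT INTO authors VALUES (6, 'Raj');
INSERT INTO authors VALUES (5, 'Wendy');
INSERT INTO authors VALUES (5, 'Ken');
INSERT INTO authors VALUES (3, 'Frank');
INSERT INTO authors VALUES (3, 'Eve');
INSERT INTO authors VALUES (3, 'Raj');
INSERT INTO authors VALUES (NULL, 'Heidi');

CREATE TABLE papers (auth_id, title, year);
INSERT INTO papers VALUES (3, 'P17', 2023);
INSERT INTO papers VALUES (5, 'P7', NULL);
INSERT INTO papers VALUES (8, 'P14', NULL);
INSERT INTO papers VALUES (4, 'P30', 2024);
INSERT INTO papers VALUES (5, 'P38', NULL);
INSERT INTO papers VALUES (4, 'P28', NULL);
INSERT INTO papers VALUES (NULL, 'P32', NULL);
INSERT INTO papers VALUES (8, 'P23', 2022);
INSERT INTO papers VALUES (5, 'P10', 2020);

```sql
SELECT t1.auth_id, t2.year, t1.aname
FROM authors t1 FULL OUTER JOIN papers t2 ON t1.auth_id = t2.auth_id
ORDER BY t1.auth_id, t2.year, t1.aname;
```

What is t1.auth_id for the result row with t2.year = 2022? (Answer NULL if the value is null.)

NULL

FULL OUTER JOIN keeps every row from both sides; unmatched rows get NULL for the other side's columns.
Matching on t1.auth_id = t2.auth_id. A NULL in a compared column never satisfies the condition.
- t1[0] auth_id=4 → 2 match(es) in t2 → 2 row(s).
- t1[1] auth_id=6 → no match; kept with NULLs on the t2 side.
- t1[2] auth_id=5 → 3 match(es) in t2 → 3 row(s).
- t1[3] auth_id=5 → 3 match(es) in t2 → 3 row(s).
- t1[4] auth_id=3 → 1 match(es) in t2 → 1 row(s).
- t1[5] auth_id=3 → 1 match(es) in t2 → 1 row(s).
- t1[6] auth_id=3 → 1 match(es) in t2 → 1 row(s).
- t1[7] auth_id=NULL → no match; kept with NULLs on the t2 side.
- 3 t2 row(s) had no t1 match → kept, t1 columns NULL.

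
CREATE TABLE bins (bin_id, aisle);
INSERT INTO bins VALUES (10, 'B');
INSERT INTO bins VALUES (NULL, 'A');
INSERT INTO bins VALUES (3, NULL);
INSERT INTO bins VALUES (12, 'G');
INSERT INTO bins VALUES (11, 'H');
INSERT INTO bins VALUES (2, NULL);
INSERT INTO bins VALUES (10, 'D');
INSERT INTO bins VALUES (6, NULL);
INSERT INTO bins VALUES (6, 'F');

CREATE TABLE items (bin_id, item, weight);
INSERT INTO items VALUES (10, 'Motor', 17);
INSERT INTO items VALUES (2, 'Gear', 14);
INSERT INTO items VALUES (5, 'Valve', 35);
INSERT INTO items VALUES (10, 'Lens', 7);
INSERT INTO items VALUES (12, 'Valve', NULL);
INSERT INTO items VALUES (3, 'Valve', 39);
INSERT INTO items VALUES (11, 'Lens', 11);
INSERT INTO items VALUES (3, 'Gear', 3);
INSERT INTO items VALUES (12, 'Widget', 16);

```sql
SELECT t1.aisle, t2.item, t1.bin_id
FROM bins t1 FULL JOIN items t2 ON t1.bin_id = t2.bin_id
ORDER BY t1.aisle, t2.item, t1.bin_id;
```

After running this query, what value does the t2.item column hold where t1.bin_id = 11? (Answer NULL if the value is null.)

Lens

FULL OUTER JOIN keeps every row from both sides; unmatched rows get NULL for the other side's columns.
Matching on t1.bin_id = t2.bin_id. A NULL in a compared column never satisfies the condition.
Matched pairs: 10; unmatched t1 rows kept: 3; unmatched t2 rows kept: 1.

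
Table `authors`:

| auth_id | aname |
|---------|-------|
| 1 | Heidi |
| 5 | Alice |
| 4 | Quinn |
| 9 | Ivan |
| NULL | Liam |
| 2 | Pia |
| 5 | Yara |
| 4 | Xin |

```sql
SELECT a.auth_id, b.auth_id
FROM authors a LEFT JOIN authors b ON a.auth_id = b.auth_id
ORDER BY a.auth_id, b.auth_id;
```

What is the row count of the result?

12

LEFT JOIN keeps every row from `authors a`; unmatched rows get NULL for `authors b`'s columns.
Matching on a.auth_id = b.auth_id. A NULL in a compared column never satisfies the condition.
Matched pairs: 11; unmatched a rows kept: 1.
Total: 11 matched + 1 padded = 12 rows.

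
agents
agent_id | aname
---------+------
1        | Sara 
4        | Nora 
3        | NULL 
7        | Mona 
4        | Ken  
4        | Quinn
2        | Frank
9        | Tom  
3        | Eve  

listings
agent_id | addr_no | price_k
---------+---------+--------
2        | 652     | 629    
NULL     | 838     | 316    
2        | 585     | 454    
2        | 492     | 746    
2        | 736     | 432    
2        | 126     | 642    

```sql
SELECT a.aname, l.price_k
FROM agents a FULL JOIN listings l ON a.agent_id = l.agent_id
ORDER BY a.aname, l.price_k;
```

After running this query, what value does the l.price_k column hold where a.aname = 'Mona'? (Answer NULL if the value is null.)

NULL

FULL OUTER JOIN keeps every row from both sides; unmatched rows get NULL for the other side's columns.
Matching on a.agent_id = l.agent_id. A NULL in a compared column never satisfies the condition.
- a[0] agent_id=1 → no match; kept with NULLs on the l side.
- a[1] agent_id=4 → no match; kept with NULLs on the l side.
- a[2] agent_id=3 → no match; kept with NULLs on the l side.
- a[3] agent_id=7 → no match; kept with NULLs on the l side.
- a[4] agent_id=4 → no match; kept with NULLs on the l side.
- a[5] agent_id=4 → no match; kept with NULLs on the l side.
- a[6] agent_id=2 → 5 match(es) in l → 5 row(s).
- a[7] agent_id=9 → no match; kept with NULLs on the l side.
- a[8] agent_id=3 → no match; kept with NULLs on the l side.
- plus 1 unmatched l row(s), each kept with NULL a columns.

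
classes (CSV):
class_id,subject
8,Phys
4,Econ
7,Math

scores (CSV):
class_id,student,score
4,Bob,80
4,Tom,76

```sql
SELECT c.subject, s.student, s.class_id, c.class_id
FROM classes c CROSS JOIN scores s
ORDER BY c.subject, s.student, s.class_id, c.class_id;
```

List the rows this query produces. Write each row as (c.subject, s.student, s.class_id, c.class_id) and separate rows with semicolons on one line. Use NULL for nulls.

(Econ, Bob, 4, 4); (Econ, Tom, 4, 4); (Math, Bob, 4, 7); (Math, Tom, 4, 7); (Phys, Bob, 4, 8); (Phys, Tom, 4, 8)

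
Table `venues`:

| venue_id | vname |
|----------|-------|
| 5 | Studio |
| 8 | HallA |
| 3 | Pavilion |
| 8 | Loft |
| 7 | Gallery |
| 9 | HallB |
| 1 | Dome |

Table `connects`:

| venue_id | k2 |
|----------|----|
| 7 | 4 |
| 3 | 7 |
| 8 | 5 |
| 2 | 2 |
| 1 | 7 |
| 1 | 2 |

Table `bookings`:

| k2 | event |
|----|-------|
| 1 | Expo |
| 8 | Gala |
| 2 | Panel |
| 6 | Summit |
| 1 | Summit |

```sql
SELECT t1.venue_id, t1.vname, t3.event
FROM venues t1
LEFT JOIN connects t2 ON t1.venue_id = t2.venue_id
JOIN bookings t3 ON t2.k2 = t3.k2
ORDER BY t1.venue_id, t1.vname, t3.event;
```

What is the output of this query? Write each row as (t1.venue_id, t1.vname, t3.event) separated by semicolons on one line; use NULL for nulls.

Joins associate left-to-right: venues LEFT JOIN connects on venue_id gives 8 intermediate row(s).
Then INNER JOIN `bookings t3` on k2: keep only rows whose t2.k2 appears in t3.

(1, Dome, Panel)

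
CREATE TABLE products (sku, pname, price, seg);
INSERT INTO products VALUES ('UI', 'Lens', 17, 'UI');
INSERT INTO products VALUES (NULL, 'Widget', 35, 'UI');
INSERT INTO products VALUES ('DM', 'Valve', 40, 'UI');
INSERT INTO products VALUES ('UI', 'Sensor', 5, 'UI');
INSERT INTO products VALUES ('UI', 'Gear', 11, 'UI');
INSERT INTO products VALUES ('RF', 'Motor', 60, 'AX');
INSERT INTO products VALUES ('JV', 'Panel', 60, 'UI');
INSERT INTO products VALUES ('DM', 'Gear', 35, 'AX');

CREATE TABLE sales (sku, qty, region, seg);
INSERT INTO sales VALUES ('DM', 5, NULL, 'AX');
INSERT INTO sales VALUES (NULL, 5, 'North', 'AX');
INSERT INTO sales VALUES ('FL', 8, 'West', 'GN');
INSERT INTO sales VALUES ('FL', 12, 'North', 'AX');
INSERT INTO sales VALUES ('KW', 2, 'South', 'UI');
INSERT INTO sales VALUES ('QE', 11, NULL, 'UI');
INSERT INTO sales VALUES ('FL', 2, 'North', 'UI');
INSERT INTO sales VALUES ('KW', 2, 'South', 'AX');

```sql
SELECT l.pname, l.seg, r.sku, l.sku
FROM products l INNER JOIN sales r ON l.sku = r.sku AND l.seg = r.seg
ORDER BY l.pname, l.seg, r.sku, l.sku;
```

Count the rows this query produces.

1

INNER JOIN keeps only pairs where the ON condition holds.
Matching on l.sku = r.sku AND l.seg = r.seg. A NULL in a compared column never satisfies the condition.
- l row (sku=UI, seg=UI): no match → dropped.
- l row (sku=NULL, seg=UI): no match → dropped.
- l row (sku=DM, seg=UI): no match → dropped.
- l row (sku=UI, seg=UI): no match → dropped.
- l row (sku=UI, seg=UI): no match → dropped.
- l row (sku=RF, seg=AX): no match → dropped.
- l row (sku=JV, seg=UI): no match → dropped.
- l row (sku=DM, seg=AX): matches 1 r row(s) → 1 output row(s).
Total: 1 rows.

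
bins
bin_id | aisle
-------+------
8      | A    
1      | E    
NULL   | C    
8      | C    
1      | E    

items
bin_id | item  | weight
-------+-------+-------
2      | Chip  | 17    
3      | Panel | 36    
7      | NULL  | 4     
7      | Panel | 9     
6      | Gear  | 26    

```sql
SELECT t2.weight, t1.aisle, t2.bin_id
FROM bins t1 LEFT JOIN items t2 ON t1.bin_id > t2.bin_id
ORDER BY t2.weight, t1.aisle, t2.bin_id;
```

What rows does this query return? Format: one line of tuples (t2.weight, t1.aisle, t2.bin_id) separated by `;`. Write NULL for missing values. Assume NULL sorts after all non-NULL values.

(4, A, 7); (4, C, 7); (9, A, 7); (9, C, 7); (17, A, 2); (17, C, 2); (26, A, 6); (26, C, 6); (36, A, 3); (36, C, 3); (NULL, C, NULL); (NULL, E, NULL); (NULL, E, NULL)

LEFT JOIN keeps every row from `bins`; unmatched rows get NULL for `items`'s columns.
Matching on t1.bin_id > t2.bin_id. A NULL in a compared column never satisfies the condition.
- t1 row (bin_id=8): matches 5 t2 row(s) → 5 output row(s).
- t1 row (bin_id=1): no match → kept, t2 columns NULL.
- t1 row (bin_id=NULL): no match → kept, t2 columns NULL.
- t1 row (bin_id=8): matches 5 t2 row(s) → 5 output row(s).
- t1 row (bin_id=1): no match → kept, t2 columns NULL.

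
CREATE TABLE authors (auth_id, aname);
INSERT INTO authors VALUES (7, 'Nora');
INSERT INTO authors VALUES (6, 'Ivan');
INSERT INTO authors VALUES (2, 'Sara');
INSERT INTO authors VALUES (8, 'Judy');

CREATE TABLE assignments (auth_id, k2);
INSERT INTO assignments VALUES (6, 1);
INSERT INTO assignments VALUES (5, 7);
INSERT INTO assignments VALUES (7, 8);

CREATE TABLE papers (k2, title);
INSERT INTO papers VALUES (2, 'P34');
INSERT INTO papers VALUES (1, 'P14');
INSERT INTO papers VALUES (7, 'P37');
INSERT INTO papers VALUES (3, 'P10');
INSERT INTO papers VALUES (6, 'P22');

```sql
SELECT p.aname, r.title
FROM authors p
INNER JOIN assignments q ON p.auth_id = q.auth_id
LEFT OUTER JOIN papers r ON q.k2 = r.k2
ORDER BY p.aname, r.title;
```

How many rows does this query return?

2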